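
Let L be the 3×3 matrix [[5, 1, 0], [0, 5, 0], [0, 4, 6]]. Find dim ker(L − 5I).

L − 5I = [[0, 1, 0], [0, 0, 0], [0, 4, 1]].
This matrix has rank 2, so its null space has dimension 3 − 2 = 1.

1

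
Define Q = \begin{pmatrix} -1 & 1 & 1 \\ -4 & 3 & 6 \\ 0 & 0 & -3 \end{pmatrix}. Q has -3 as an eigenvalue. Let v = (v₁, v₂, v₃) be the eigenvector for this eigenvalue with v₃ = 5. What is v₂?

-5

Q + 3I = [[2, 1, 1], [-4, 6, 6], [0, 0, 0]].
Solving (Q + 3I)v = 0 gives the eigenspace spanned by (0, -5, 5).
With v₃ = 5, v = (0, -5, 5), so v₂ = -5.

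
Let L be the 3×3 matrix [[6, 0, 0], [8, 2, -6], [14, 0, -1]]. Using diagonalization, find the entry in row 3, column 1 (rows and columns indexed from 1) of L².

70

Characteristic polynomial: μ^3 - 7μ^2 + 4μ + 12 = (μ - 6)(μ - 2)(μ + 1), so the eigenvalues are -1, 2, 6.
μ=6: eigenvector (1, -1, 2).
μ=2: eigenvector (0, 1, 0).
μ=-1: eigenvector (0, 2, 1).
P = [[1, 0, 0], [-1, 1, 2], [2, 0, 1]], D = diag(6, 2, -1), P⁻¹ = [[1, 0, 0], [5, 1, -2], [-2, 0, 1]].
L² = P·diag(36, 4, 1)·P⁻¹ = [[36, 0, 0], [-20, 4, -6], [70, 0, 1]].
The requested entry is 70.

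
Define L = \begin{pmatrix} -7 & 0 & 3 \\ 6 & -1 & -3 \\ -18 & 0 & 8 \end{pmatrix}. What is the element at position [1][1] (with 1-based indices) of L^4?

Characteristic polynomial: r^3 - 3r - 2 = (r - 2)(r + 1)^2, so the eigenvalues are -1, -1, 2.
r=-1: eigenvector (1, -1, 2).
r=-1: eigenvector (0, 1, 0).
r=2: eigenvector (1, -1, 3).
P = [[1, 0, 1], [-1, 1, -1], [2, 0, 3]], D = diag(-1, -1, 2), P⁻¹ = [[3, 0, -1], [1, 1, 0], [-2, 0, 1]].
L⁴ = P·diag(1, 1, 16)·P⁻¹ = [[-29, 0, 15], [30, 1, -15], [-90, 0, 46]].
The requested entry is -29.

-29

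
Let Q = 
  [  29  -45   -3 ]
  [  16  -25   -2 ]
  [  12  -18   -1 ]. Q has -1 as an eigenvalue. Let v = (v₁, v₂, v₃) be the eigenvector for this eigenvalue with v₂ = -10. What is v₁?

Q + 1I = [[30, -45, -3], [16, -24, -2], [12, -18, 0]].
Solving (Q + 1I)v = 0 gives the eigenspace spanned by (-15, -10, 0).
With v₂ = -10, v = (-15, -10, 0), so v₁ = -15.

-15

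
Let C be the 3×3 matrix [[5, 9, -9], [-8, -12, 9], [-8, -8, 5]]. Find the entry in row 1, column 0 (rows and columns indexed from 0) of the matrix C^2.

Characteristic polynomial: λ^3 + 2λ^2 - 23λ - 60 = (λ - 5)(λ + 3)(λ + 4), so the eigenvalues are -4, -3, 5.
λ=-4: eigenvector (1, -1, 0).
λ=-3: eigenvector (0, 1, 1).
λ=5: eigenvector (1, -1, -1).
P = [[1, 0, 1], [-1, 1, -1], [0, 1, -1]], D = diag(-4, -3, 5), P⁻¹ = [[0, -1, 1], [1, 1, 0], [1, 1, -1]].
C² = P·diag(16, 9, 25)·P⁻¹ = [[25, 9, -9], [-16, 0, 9], [-16, -16, 25]].
The requested entry is -16.

-16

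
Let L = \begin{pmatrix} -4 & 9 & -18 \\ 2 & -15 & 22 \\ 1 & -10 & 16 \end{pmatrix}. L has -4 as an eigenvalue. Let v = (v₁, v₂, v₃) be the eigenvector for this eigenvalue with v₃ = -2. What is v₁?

L + 4I = [[0, 9, -18], [2, -11, 22], [1, -10, 20]].
Solving (L + 4I)v = 0 gives the eigenspace spanned by (0, -4, -2).
With v₃ = -2, v = (0, -4, -2), so v₁ = 0.

0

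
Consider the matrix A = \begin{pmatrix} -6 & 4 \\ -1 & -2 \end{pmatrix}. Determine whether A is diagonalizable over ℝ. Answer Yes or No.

Characteristic polynomial: p(s) = s^2 + 8s + 16 = (s + 4)^2.
s = -4 has algebraic multiplicity 2; rank(A + 4I) = 1, so geometric multiplicity = 1.
Geometric multiplicity < algebraic multiplicity, so A is not diagonalizable.

No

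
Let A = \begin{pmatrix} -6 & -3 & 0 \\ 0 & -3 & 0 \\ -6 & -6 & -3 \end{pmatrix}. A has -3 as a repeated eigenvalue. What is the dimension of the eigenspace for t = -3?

A + 3I = [[-3, -3, 0], [0, 0, 0], [-6, -6, 0]].
This matrix has rank 1, so its null space has dimension 3 − 1 = 2.

2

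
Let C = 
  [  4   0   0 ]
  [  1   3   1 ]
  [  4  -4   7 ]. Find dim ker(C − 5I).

1

C − 5I = [[-1, 0, 0], [1, -2, 1], [4, -4, 2]].
This matrix has rank 2, so its null space has dimension 3 − 2 = 1.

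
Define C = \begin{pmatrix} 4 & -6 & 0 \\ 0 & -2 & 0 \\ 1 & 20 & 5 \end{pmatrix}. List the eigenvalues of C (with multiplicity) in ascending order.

-2, 4, 5

Characteristic polynomial: p(s) = s^3 - 7s^2 + 2s + 40 = (s - 5)(s - 4)(s + 2).
Roots (with multiplicity): -2, 4, 5.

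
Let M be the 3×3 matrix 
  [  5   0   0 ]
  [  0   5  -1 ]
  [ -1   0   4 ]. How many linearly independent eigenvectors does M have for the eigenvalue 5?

M − 5I = [[0, 0, 0], [0, 0, -1], [-1, 0, -1]].
This matrix has rank 2, so its null space has dimension 3 − 2 = 1.

1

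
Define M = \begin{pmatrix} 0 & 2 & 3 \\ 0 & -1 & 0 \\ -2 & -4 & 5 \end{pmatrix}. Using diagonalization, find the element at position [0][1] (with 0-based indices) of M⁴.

-230

Characteristic polynomial: μ^3 - 4μ^2 + μ + 6 = (μ - 3)(μ - 2)(μ + 1), so the eigenvalues are -1, 2, 3.
μ=2: eigenvector (3, 0, 2).
μ=-1: eigenvector (-2, 1, 0).
μ=3: eigenvector (1, 0, 1).
P = [[3, -2, 1], [0, 1, 0], [2, 0, 1]], D = diag(2, -1, 3), P⁻¹ = [[1, 2, -1], [0, 1, 0], [-2, -4, 3]].
M⁴ = P·diag(16, 1, 81)·P⁻¹ = [[-114, -230, 195], [0, 1, 0], [-130, -260, 211]].
The requested entry is -230.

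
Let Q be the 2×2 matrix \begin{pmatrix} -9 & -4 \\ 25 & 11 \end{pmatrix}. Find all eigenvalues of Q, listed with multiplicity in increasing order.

Characteristic polynomial: p(t) = t^2 - 2t + 1 = (t - 1)^2.
Roots (with multiplicity): 1, 1.

1, 1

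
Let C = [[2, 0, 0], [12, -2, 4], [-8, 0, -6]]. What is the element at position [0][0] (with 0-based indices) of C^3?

Characteristic polynomial: t^3 + 6t^2 - 4t - 24 = (t - 2)(t + 2)(t + 6), so the eigenvalues are -6, -2, 2.
t=2: eigenvector (1, 2, -1).
t=-2: eigenvector (0, 1, 0).
t=-6: eigenvector (0, -1, 1).
P = [[1, 0, 0], [2, 1, -1], [-1, 0, 1]], D = diag(2, -2, -6), P⁻¹ = [[1, 0, 0], [-1, 1, 1], [1, 0, 1]].
C³ = P·diag(8, -8, -216)·P⁻¹ = [[8, 0, 0], [240, -8, 208], [-224, 0, -216]].
The requested entry is 8.

8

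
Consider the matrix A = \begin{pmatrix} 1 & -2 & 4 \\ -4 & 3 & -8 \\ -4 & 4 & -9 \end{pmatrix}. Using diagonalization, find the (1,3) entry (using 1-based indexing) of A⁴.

Characteristic polynomial: r^3 + 5r^2 + 7r + 3 = (r + 1)^2(r + 3), so the eigenvalues are -3, -1, -1.
r=-3: eigenvector (-1, 2, 2).
r=-1: eigenvector (-1, 3, 2).
r=-1: eigenvector (-1, 1, 1).
P = [[-1, -1, -1], [2, 3, 1], [2, 2, 1]], D = diag(-3, -1, -1), P⁻¹ = [[1, -1, 2], [0, 1, -1], [-2, 0, -1]].
A⁴ = P·diag(81, 1, 1)·P⁻¹ = [[-79, 80, -160], [160, -159, 320], [160, -160, 321]].
The requested entry is -160.

-160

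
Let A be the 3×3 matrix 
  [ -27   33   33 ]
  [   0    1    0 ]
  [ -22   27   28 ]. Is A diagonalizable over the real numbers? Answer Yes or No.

Yes

Characteristic polynomial: p(t) = t^3 - 2t^2 - 29t + 30 = (t - 6)(t - 1)(t + 5).
All 3 eigenvalues are distinct, so A is diagonalizable.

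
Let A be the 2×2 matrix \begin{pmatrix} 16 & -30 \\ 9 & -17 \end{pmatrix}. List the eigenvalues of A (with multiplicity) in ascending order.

-2, 1

Characteristic polynomial: p(λ) = λ^2 + λ - 2 = (λ - 1)(λ + 2).
Roots (with multiplicity): -2, 1.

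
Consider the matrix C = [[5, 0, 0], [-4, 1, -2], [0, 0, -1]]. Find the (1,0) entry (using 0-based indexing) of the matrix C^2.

Characteristic polynomial: r^3 - 5r^2 - r + 5 = (r - 5)(r - 1)(r + 1), so the eigenvalues are -1, 1, 5.
r=5: eigenvector (1, -1, 0).
r=1: eigenvector (0, 1, 0).
r=-1: eigenvector (0, 1, 1).
P = [[1, 0, 0], [-1, 1, 1], [0, 0, 1]], D = diag(5, 1, -1), P⁻¹ = [[1, 0, 0], [1, 1, -1], [0, 0, 1]].
C² = P·diag(25, 1, 1)·P⁻¹ = [[25, 0, 0], [-24, 1, 0], [0, 0, 1]].
The requested entry is -24.

-24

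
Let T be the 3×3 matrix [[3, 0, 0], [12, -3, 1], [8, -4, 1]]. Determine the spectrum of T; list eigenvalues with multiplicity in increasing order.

Characteristic polynomial: p(μ) = μ^3 - μ^2 - 5μ - 3 = (μ - 3)(μ + 1)^2.
Roots (with multiplicity): -1, -1, 3.

-1, -1, 3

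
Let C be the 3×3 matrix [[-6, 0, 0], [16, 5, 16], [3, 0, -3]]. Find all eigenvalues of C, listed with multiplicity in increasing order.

Characteristic polynomial: p(λ) = λ^3 + 4λ^2 - 27λ - 90 = (λ - 5)(λ + 3)(λ + 6).
Roots (with multiplicity): -6, -3, 5.

-6, -3, 5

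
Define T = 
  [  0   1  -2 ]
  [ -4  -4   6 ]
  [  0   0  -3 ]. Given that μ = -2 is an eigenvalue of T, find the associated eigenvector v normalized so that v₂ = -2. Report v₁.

1

T + 2I = [[2, 1, -2], [-4, -2, 6], [0, 0, -1]].
Solving (T + 2I)v = 0 gives the eigenspace spanned by (1, -2, 0).
With v₂ = -2, v = (1, -2, 0), so v₁ = 1.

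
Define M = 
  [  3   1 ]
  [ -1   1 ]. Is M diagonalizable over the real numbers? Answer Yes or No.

Characteristic polynomial: p(s) = s^2 - 4s + 4 = (s - 2)^2.
s = 2 has algebraic multiplicity 2; rank(M − 2I) = 1, so geometric multiplicity = 1.
Geometric multiplicity < algebraic multiplicity, so M is not diagonalizable.

No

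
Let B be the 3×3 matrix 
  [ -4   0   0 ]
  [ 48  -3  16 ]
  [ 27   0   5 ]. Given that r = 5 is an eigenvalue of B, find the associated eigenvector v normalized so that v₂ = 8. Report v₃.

4

B − 5I = [[-9, 0, 0], [48, -8, 16], [27, 0, 0]].
Solving (B − 5I)v = 0 gives the eigenspace spanned by (0, 8, 4).
With v₂ = 8, v = (0, 8, 4), so v₃ = 4.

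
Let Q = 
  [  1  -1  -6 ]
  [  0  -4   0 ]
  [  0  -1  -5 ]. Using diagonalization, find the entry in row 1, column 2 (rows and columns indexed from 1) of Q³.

-61

Characteristic polynomial: s^3 + 8s^2 + 11s - 20 = (s - 1)(s + 4)(s + 5), so the eigenvalues are -5, -4, 1.
s=1: eigenvector (1, 0, 0).
s=-4: eigenvector (-1, 1, -1).
s=-5: eigenvector (1, 0, 1).
P = [[1, -1, 1], [0, 1, 0], [0, -1, 1]], D = diag(1, -4, -5), P⁻¹ = [[1, 0, -1], [0, 1, 0], [0, 1, 1]].
Q³ = P·diag(1, -64, -125)·P⁻¹ = [[1, -61, -126], [0, -64, 0], [0, -61, -125]].
The requested entry is -61.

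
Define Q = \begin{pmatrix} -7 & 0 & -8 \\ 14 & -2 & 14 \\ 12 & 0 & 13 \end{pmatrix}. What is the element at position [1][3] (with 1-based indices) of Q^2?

Characteristic polynomial: λ^3 - 4λ^2 - 7λ + 10 = (λ - 5)(λ - 1)(λ + 2), so the eigenvalues are -2, 1, 5.
λ=1: eigenvector (1, 0, -1).
λ=-2: eigenvector (0, 1, 0).
λ=5: eigenvector (-2, 2, 3).
P = [[1, 0, -2], [0, 1, 2], [-1, 0, 3]], D = diag(1, -2, 5), P⁻¹ = [[3, 0, 2], [-2, 1, -2], [1, 0, 1]].
Q² = P·diag(1, 4, 25)·P⁻¹ = [[-47, 0, -48], [42, 4, 42], [72, 0, 73]].
The requested entry is -48.

-48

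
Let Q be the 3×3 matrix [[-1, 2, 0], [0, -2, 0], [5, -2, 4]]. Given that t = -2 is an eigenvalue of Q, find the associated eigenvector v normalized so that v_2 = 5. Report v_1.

-10

Q + 2I = [[1, 2, 0], [0, 0, 0], [5, -2, 6]].
Solving (Q + 2I)v = 0 gives the eigenspace spanned by (-10, 5, 10).
With v_2 = 5, v = (-10, 5, 10), so v_1 = -10.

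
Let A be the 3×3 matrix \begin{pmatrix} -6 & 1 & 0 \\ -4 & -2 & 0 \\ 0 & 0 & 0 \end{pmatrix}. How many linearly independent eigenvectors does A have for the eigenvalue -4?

1

A + 4I = [[-2, 1, 0], [-4, 2, 0], [0, 0, 4]].
This matrix has rank 2, so its null space has dimension 3 − 2 = 1.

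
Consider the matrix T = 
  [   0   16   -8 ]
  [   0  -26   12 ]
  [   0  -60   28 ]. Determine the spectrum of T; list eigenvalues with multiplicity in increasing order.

Characteristic polynomial: p(μ) = μ^3 - 2μ^2 - 8μ = μ(μ - 4)(μ + 2).
Roots (with multiplicity): -2, 0, 4.

-2, 0, 4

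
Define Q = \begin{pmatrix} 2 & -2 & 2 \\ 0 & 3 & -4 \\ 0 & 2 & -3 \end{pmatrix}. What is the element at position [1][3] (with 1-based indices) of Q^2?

6

Characteristic polynomial: s^3 - 2s^2 - s + 2 = (s - 2)(s - 1)(s + 1), so the eigenvalues are -1, 1, 2.
s=2: eigenvector (1, 0, 0).
s=1: eigenvector (2, 2, 1).
s=-1: eigenvector (0, 1, 1).
P = [[1, 2, 0], [0, 2, 1], [0, 1, 1]], D = diag(2, 1, -1), P⁻¹ = [[1, -2, 2], [0, 1, -1], [0, -1, 2]].
Q² = P·diag(4, 1, 1)·P⁻¹ = [[4, -6, 6], [0, 1, 0], [0, 0, 1]].
The requested entry is 6.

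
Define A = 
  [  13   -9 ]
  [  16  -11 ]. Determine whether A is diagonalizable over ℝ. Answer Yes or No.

No

Characteristic polynomial: p(r) = r^2 - 2r + 1 = (r - 1)^2.
r = 1 has algebraic multiplicity 2; rank(A − 1I) = 1, so geometric multiplicity = 1.
Geometric multiplicity < algebraic multiplicity, so A is not diagonalizable.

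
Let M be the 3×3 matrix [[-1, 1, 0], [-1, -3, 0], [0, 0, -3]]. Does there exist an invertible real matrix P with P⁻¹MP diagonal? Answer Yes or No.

No

Characteristic polynomial: p(t) = t^3 + 7t^2 + 16t + 12 = (t + 2)^2(t + 3).
t = -2 has algebraic multiplicity 2; rank(M + 2I) = 2, so geometric multiplicity = 1.
Geometric multiplicity < algebraic multiplicity, so M is not diagonalizable.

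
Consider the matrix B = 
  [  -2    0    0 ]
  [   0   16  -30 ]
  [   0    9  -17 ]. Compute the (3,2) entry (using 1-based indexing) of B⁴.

-45

Characteristic polynomial: s^3 + 3s^2 - 4 = (s - 1)(s + 2)^2, so the eigenvalues are -2, -2, 1.
s=1: eigenvector (0, 2, 1).
s=-2: eigenvector (1, 0, 0).
s=-2: eigenvector (0, 5, 3).
P = [[0, 1, 0], [2, 0, 5], [1, 0, 3]], D = diag(1, -2, -2), P⁻¹ = [[0, 3, -5], [1, 0, 0], [0, -1, 2]].
B⁴ = P·diag(1, 16, 16)·P⁻¹ = [[16, 0, 0], [0, -74, 150], [0, -45, 91]].
The requested entry is -45.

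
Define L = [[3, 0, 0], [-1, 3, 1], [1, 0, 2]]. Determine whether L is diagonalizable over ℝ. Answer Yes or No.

Characteristic polynomial: p(μ) = μ^3 - 8μ^2 + 21μ - 18 = (μ - 3)^2(μ - 2).
μ = 3 has algebraic multiplicity 2; rank(L − 3I) = 1, so geometric multiplicity = 2.
Every eigenvalue has geometric = algebraic multiplicity, so L is diagonalizable.

Yes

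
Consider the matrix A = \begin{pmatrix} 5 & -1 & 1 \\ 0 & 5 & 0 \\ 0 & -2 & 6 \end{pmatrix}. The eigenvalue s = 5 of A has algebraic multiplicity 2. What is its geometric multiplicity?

1

A − 5I = [[0, -1, 1], [0, 0, 0], [0, -2, 1]].
This matrix has rank 2, so its null space has dimension 3 − 2 = 1.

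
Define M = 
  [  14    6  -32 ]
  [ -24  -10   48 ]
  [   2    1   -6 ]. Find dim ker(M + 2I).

1

M + 2I = [[16, 6, -32], [-24, -8, 48], [2, 1, -4]].
This matrix has rank 2, so its null space has dimension 3 − 2 = 1.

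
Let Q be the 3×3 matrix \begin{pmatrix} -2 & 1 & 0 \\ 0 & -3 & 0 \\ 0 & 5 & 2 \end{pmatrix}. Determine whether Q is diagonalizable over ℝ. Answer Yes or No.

Yes

Characteristic polynomial: p(μ) = μ^3 + 3μ^2 - 4μ - 12 = (μ - 2)(μ + 2)(μ + 3).
All 3 eigenvalues are distinct, so Q is diagonalizable.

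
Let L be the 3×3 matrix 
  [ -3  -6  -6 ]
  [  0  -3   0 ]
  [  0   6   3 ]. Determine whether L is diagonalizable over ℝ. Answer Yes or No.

Yes

Characteristic polynomial: p(λ) = λ^3 + 3λ^2 - 9λ - 27 = (λ - 3)(λ + 3)^2.
λ = -3 has algebraic multiplicity 2; rank(L + 3I) = 1, so geometric multiplicity = 2.
Every eigenvalue has geometric = algebraic multiplicity, so L is diagonalizable.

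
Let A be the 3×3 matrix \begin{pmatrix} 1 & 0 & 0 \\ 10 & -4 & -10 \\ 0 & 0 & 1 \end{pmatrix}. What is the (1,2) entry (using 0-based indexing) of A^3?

Characteristic polynomial: s^3 + 2s^2 - 7s + 4 = (s - 1)^2(s + 4), so the eigenvalues are -4, 1, 1.
s=-4: eigenvector (0, 1, 0).
s=1: eigenvector (1, 6, -2).
s=1: eigenvector (0, -2, 1).
P = [[0, 1, 0], [1, 6, -2], [0, -2, 1]], D = diag(-4, 1, 1), P⁻¹ = [[-2, 1, 2], [1, 0, 0], [2, 0, 1]].
A³ = P·diag(-64, 1, 1)·P⁻¹ = [[1, 0, 0], [130, -64, -130], [0, 0, 1]].
The requested entry is -130.

-130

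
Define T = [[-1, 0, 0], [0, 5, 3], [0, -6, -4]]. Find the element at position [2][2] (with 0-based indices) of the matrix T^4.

Characteristic polynomial: r^3 - 3r - 2 = (r - 2)(r + 1)^2, so the eigenvalues are -1, -1, 2.
r=-1: eigenvector (1, 0, 0).
r=-1: eigenvector (0, 1, -2).
r=2: eigenvector (0, 1, -1).
P = [[1, 0, 0], [0, 1, 1], [0, -2, -1]], D = diag(-1, -1, 2), P⁻¹ = [[1, 0, 0], [0, -1, -1], [0, 2, 1]].
T⁴ = P·diag(1, 1, 16)·P⁻¹ = [[1, 0, 0], [0, 31, 15], [0, -30, -14]].
The requested entry is -14.

-14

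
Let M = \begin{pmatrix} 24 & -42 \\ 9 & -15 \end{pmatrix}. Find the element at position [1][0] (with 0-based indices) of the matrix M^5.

22599

Characteristic polynomial: μ^2 - 9μ + 18 = (μ - 6)(μ - 3), so the eigenvalues are 3, 6.
μ=6: eigenvector (7, 3).
μ=3: eigenvector (2, 1).
P = [[7, 2], [3, 1]], D = diag(6, 3), P⁻¹ = [[1, -2], [-3, 7]].
M⁵ = P·diag(7776, 243)·P⁻¹ = [[52974, -105462], [22599, -44955]].
The requested entry is 22599.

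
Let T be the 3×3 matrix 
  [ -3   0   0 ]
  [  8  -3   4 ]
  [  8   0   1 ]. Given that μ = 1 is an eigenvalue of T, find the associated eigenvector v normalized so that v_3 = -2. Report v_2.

T − 1I = [[-4, 0, 0], [8, -4, 4], [8, 0, 0]].
Solving (T − 1I)v = 0 gives the eigenspace spanned by (0, -2, -2).
With v_3 = -2, v = (0, -2, -2), so v_2 = -2.

-2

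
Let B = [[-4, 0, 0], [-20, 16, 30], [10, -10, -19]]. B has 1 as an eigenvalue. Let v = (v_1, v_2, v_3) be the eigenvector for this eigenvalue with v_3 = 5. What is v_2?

-10

B − 1I = [[-5, 0, 0], [-20, 15, 30], [10, -10, -20]].
Solving (B − 1I)v = 0 gives the eigenspace spanned by (0, -10, 5).
With v_3 = 5, v = (0, -10, 5), so v_2 = -10.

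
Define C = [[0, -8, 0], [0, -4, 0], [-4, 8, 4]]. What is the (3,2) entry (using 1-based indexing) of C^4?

Characteristic polynomial: λ^3 - 16λ = λ(λ - 4)(λ + 4), so the eigenvalues are -4, 0, 4.
λ=0: eigenvector (1, 0, 1).
λ=-4: eigenvector (2, 1, 0).
λ=4: eigenvector (0, 0, 1).
P = [[1, 2, 0], [0, 1, 0], [1, 0, 1]], D = diag(0, -4, 4), P⁻¹ = [[1, -2, 0], [0, 1, 0], [-1, 2, 1]].
C⁴ = P·diag(0, 256, 256)·P⁻¹ = [[0, 512, 0], [0, 256, 0], [-256, 512, 256]].
The requested entry is 512.

512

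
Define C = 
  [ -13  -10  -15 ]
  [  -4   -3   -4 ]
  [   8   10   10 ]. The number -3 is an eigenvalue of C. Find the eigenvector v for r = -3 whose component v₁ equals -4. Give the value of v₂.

-2

C + 3I = [[-10, -10, -15], [-4, 0, -4], [8, 10, 13]].
Solving (C + 3I)v = 0 gives the eigenspace spanned by (-4, -2, 4).
With v₁ = -4, v = (-4, -2, 4), so v₂ = -2.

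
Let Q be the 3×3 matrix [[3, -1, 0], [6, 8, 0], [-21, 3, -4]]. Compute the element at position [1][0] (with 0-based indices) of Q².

66

Characteristic polynomial: r^3 - 7r^2 - 14r + 120 = (r - 6)(r - 5)(r + 4), so the eigenvalues are -4, 5, 6.
r=5: eigenvector (1, -2, -3).
r=6: eigenvector (-1, 3, 3).
r=-4: eigenvector (0, 0, 1).
P = [[1, -1, 0], [-2, 3, 0], [-3, 3, 1]], D = diag(5, 6, -4), P⁻¹ = [[3, 1, 0], [2, 1, 0], [3, 0, 1]].
Q² = P·diag(25, 36, 16)·P⁻¹ = [[3, -11, 0], [66, 58, 0], [39, 33, 16]].
The requested entry is 66.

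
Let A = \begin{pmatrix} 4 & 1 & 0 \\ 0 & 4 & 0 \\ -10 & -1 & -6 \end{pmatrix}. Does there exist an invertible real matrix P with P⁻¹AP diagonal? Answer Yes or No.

Characteristic polynomial: p(s) = s^3 - 2s^2 - 32s + 96 = (s - 4)^2(s + 6).
s = 4 has algebraic multiplicity 2; rank(A − 4I) = 2, so geometric multiplicity = 1.
Geometric multiplicity < algebraic multiplicity, so A is not diagonalizable.

No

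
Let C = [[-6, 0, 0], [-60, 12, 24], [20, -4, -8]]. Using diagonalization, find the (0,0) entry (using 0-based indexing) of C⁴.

1296

Characteristic polynomial: r^3 + 2r^2 - 24r = r(r - 4)(r + 6), so the eigenvalues are -6, 0, 4.
r=-6: eigenvector (1, 6, -2).
r=4: eigenvector (0, 3, -1).
r=0: eigenvector (0, -2, 1).
P = [[1, 0, 0], [6, 3, -2], [-2, -1, 1]], D = diag(-6, 4, 0), P⁻¹ = [[1, 0, 0], [-2, 1, 2], [0, 1, 3]].
C⁴ = P·diag(1296, 256, 0)·P⁻¹ = [[1296, 0, 0], [6240, 768, 1536], [-2080, -256, -512]].
The requested entry is 1296.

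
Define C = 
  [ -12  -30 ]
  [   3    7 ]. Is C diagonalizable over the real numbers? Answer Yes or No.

Yes

Characteristic polynomial: p(λ) = λ^2 + 5λ + 6 = (λ + 2)(λ + 3).
All 2 eigenvalues are distinct, so C is diagonalizable.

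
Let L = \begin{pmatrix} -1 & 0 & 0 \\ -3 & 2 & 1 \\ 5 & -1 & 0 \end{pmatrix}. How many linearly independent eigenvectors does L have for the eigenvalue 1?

1

L − 1I = [[-2, 0, 0], [-3, 1, 1], [5, -1, -1]].
This matrix has rank 2, so its null space has dimension 3 − 2 = 1.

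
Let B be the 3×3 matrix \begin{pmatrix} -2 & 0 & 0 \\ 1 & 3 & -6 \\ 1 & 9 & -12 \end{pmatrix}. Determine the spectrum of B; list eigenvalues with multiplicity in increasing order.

-6, -3, -2

Characteristic polynomial: p(μ) = μ^3 + 11μ^2 + 36μ + 36 = (μ + 2)(μ + 3)(μ + 6).
Roots (with multiplicity): -6, -3, -2.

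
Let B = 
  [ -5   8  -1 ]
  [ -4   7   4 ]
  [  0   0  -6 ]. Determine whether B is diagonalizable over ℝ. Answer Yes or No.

Yes

Characteristic polynomial: p(s) = s^3 + 4s^2 - 15s - 18 = (s - 3)(s + 1)(s + 6).
All 3 eigenvalues are distinct, so B is diagonalizable.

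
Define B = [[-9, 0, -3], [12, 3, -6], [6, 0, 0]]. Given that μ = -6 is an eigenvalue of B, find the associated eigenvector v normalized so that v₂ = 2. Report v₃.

1

B + 6I = [[-3, 0, -3], [12, 9, -6], [6, 0, 6]].
Solving (B + 6I)v = 0 gives the eigenspace spanned by (-1, 2, 1).
With v₂ = 2, v = (-1, 2, 1), so v₃ = 1.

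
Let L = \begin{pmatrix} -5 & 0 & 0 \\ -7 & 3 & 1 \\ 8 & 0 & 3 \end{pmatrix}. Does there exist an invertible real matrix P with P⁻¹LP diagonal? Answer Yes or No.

No

Characteristic polynomial: p(s) = s^3 - s^2 - 21s + 45 = (s - 3)^2(s + 5).
s = 3 has algebraic multiplicity 2; rank(L − 3I) = 2, so geometric multiplicity = 1.
Geometric multiplicity < algebraic multiplicity, so L is not diagonalizable.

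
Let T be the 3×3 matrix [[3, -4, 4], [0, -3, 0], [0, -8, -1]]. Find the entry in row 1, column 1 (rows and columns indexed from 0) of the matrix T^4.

81

Characteristic polynomial: r^3 + r^2 - 9r - 9 = (r - 3)(r + 1)(r + 3), so the eigenvalues are -3, -1, 3.
r=3: eigenvector (1, 0, 0).
r=-3: eigenvector (-2, 1, 4).
r=-1: eigenvector (-1, 0, 1).
P = [[1, -2, -1], [0, 1, 0], [0, 4, 1]], D = diag(3, -3, -1), P⁻¹ = [[1, -2, 1], [0, 1, 0], [0, -4, 1]].
T⁴ = P·diag(81, 81, 1)·P⁻¹ = [[81, -320, 80], [0, 81, 0], [0, 320, 1]].
The requested entry is 81.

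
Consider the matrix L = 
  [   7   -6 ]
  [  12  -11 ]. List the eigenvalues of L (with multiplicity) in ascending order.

-5, 1

Characteristic polynomial: p(s) = s^2 + 4s - 5 = (s - 1)(s + 5).
Roots (with multiplicity): -5, 1.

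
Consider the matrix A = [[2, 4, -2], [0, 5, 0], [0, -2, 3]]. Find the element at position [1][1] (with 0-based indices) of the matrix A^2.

Characteristic polynomial: λ^3 - 10λ^2 + 31λ - 30 = (λ - 5)(λ - 3)(λ - 2), so the eigenvalues are 2, 3, 5.
λ=2: eigenvector (1, 0, 0).
λ=3: eigenvector (-2, 0, 1).
λ=5: eigenvector (2, 1, -1).
P = [[1, -2, 2], [0, 0, 1], [0, 1, -1]], D = diag(2, 3, 5), P⁻¹ = [[1, 0, 2], [0, 1, 1], [0, 1, 0]].
A² = P·diag(4, 9, 25)·P⁻¹ = [[4, 32, -10], [0, 25, 0], [0, -16, 9]].
The requested entry is 25.

25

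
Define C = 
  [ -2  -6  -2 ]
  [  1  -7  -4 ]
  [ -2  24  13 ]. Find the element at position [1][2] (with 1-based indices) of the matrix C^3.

-6

Characteristic polynomial: λ^3 - 4λ^2 - 5λ = λ(λ - 5)(λ + 1), so the eigenvalues are -1, 0, 5.
λ=5: eigenvector (0, -1, 3).
λ=-1: eigenvector (-2, 1, -2).
λ=0: eigenvector (-1, 1, -2).
P = [[0, -2, -1], [-1, 1, 1], [3, -2, -2]], D = diag(5, -1, 0), P⁻¹ = [[0, 2, 1], [-1, -3, -1], [1, 6, 2]].
C³ = P·diag(125, -1, 0)·P⁻¹ = [[-2, -6, -2], [1, -247, -124], [-2, 744, 373]].
The requested entry is -6.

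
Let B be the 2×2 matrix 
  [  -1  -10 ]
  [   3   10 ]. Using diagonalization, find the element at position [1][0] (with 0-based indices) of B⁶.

34587

Characteristic polynomial: t^2 - 9t + 20 = (t - 5)(t - 4), so the eigenvalues are 4, 5.
t=5: eigenvector (-5, 3).
t=4: eigenvector (-2, 1).
P = [[-5, -2], [3, 1]], D = diag(5, 4), P⁻¹ = [[1, 2], [-3, -5]].
B⁶ = P·diag(15625, 4096)·P⁻¹ = [[-53549, -115290], [34587, 73270]].
The requested entry is 34587.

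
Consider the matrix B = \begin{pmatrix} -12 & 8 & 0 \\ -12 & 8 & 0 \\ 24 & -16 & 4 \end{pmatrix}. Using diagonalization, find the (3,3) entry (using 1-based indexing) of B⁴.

Characteristic polynomial: t^3 - 16t = t(t - 4)(t + 4), so the eigenvalues are -4, 0, 4.
t=0: eigenvector (2, 3, 0).
t=-4: eigenvector (1, 1, -1).
t=4: eigenvector (0, 0, 1).
P = [[2, 1, 0], [3, 1, 0], [0, -1, 1]], D = diag(0, -4, 4), P⁻¹ = [[-1, 1, 0], [3, -2, 0], [3, -2, 1]].
B⁴ = P·diag(0, 256, 256)·P⁻¹ = [[768, -512, 0], [768, -512, 0], [0, 0, 256]].
The requested entry is 256.

256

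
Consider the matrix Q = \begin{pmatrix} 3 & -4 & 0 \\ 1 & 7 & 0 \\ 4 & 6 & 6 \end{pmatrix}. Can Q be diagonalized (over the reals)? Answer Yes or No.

No

Characteristic polynomial: p(t) = t^3 - 16t^2 + 85t - 150 = (t - 6)(t - 5)^2.
t = 5 has algebraic multiplicity 2; rank(Q − 5I) = 2, so geometric multiplicity = 1.
Geometric multiplicity < algebraic multiplicity, so Q is not diagonalizable.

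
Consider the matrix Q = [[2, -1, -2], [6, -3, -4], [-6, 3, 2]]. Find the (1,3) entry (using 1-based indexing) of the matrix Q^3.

-8

Characteristic polynomial: r^3 - r^2 - 2r = r(r - 2)(r + 1), so the eigenvalues are -1, 0, 2.
r=-1: eigenvector (1, 1, 1).
r=0: eigenvector (1, 2, 0).
r=2: eigenvector (-1, -2, 1).
P = [[1, 1, -1], [1, 2, -2], [1, 0, 1]], D = diag(-1, 0, 2), P⁻¹ = [[2, -1, 0], [-3, 2, 1], [-2, 1, 1]].
Q³ = P·diag(-1, 0, 8)·P⁻¹ = [[14, -7, -8], [30, -15, -16], [-18, 9, 8]].
The requested entry is -8.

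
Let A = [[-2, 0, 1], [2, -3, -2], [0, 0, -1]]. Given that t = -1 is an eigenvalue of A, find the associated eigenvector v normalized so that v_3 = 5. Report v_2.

A + 1I = [[-1, 0, 1], [2, -2, -2], [0, 0, 0]].
Solving (A + 1I)v = 0 gives the eigenspace spanned by (5, 0, 5).
With v_3 = 5, v = (5, 0, 5), so v_2 = 0.

0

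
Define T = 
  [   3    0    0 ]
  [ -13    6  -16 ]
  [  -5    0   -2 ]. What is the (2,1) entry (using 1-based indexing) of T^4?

-1345

Characteristic polynomial: r^3 - 7r^2 + 36 = (r - 6)(r - 3)(r + 2), so the eigenvalues are -2, 3, 6.
r=6: eigenvector (0, 1, 0).
r=3: eigenvector (1, -1, -1).
r=-2: eigenvector (0, 2, 1).
P = [[0, 1, 0], [1, -1, 2], [0, -1, 1]], D = diag(6, 3, -2), P⁻¹ = [[-1, 1, -2], [1, 0, 0], [1, 0, 1]].
T⁴ = P·diag(1296, 81, 16)·P⁻¹ = [[81, 0, 0], [-1345, 1296, -2560], [-65, 0, 16]].
The requested entry is -1345.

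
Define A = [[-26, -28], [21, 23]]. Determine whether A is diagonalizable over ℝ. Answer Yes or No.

Yes

Characteristic polynomial: p(λ) = λ^2 + 3λ - 10 = (λ - 2)(λ + 5).
All 2 eigenvalues are distinct, so A is diagonalizable.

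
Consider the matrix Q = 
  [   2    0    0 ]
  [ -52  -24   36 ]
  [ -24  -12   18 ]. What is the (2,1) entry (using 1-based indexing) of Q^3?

Characteristic polynomial: μ^3 + 4μ^2 - 12μ = μ(μ - 2)(μ + 6), so the eigenvalues are -6, 0, 2.
μ=0: eigenvector (0, -3, -2).
μ=2: eigenvector (1, -2, 0).
μ=-6: eigenvector (0, 2, 1).
P = [[0, 1, 0], [-3, -2, 2], [-2, 0, 1]], D = diag(0, 2, -6), P⁻¹ = [[2, 1, -2], [1, 0, 0], [4, 2, -3]].
Q³ = P·diag(0, 8, -216)·P⁻¹ = [[8, 0, 0], [-1744, -864, 1296], [-864, -432, 648]].
The requested entry is -1744.

-1744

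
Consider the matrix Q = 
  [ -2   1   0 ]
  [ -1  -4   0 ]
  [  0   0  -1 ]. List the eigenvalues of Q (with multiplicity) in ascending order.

Characteristic polynomial: p(s) = s^3 + 7s^2 + 15s + 9 = (s + 1)(s + 3)^2.
Roots (with multiplicity): -3, -3, -1.

-3, -3, -1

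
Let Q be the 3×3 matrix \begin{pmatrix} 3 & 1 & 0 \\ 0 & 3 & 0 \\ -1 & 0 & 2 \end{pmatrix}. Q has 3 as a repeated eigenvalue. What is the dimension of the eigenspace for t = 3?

Q − 3I = [[0, 1, 0], [0, 0, 0], [-1, 0, -1]].
This matrix has rank 2, so its null space has dimension 3 − 2 = 1.

1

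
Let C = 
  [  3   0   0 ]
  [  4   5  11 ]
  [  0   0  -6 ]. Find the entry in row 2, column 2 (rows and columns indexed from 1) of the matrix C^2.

25

Characteristic polynomial: μ^3 - 2μ^2 - 33μ + 90 = (μ - 5)(μ - 3)(μ + 6), so the eigenvalues are -6, 3, 5.
μ=3: eigenvector (1, -2, 0).
μ=5: eigenvector (0, 1, 0).
μ=-6: eigenvector (0, -1, 1).
P = [[1, 0, 0], [-2, 1, -1], [0, 0, 1]], D = diag(3, 5, -6), P⁻¹ = [[1, 0, 0], [2, 1, 1], [0, 0, 1]].
C² = P·diag(9, 25, 36)·P⁻¹ = [[9, 0, 0], [32, 25, -11], [0, 0, 36]].
The requested entry is 25.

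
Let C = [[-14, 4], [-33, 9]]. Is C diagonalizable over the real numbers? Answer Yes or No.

Characteristic polynomial: p(λ) = λ^2 + 5λ + 6 = (λ + 2)(λ + 3).
All 2 eigenvalues are distinct, so C is diagonalizable.

Yes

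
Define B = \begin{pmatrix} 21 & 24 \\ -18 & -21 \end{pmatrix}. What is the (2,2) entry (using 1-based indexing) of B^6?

Characteristic polynomial: t^2 - 9 = (t - 3)(t + 3), so the eigenvalues are -3, 3.
t=-3: eigenvector (1, -1).
t=3: eigenvector (4, -3).
P = [[1, 4], [-1, -3]], D = diag(-3, 3), P⁻¹ = [[-3, -4], [1, 1]].
B⁶ = P·diag(729, 729)·P⁻¹ = [[729, 0], [0, 729]].
The requested entry is 729.

729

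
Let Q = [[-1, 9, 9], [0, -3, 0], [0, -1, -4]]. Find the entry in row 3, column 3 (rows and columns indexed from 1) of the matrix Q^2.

16

Characteristic polynomial: μ^3 + 8μ^2 + 19μ + 12 = (μ + 1)(μ + 3)(μ + 4), so the eigenvalues are -4, -3, -1.
μ=-1: eigenvector (1, 0, 0).
μ=-4: eigenvector (-3, 0, 1).
μ=-3: eigenvector (0, -1, 1).
P = [[1, -3, 0], [0, 0, -1], [0, 1, 1]], D = diag(-1, -4, -3), P⁻¹ = [[1, 3, 3], [0, 1, 1], [0, -1, 0]].
Q² = P·diag(1, 16, 9)·P⁻¹ = [[1, -45, -45], [0, 9, 0], [0, 7, 16]].
The requested entry is 16.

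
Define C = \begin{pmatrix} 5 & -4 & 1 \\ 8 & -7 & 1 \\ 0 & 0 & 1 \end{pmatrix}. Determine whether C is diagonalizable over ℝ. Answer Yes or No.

No

Characteristic polynomial: p(t) = t^3 + t^2 - 5t + 3 = (t - 1)^2(t + 3).
t = 1 has algebraic multiplicity 2; rank(C − 1I) = 2, so geometric multiplicity = 1.
Geometric multiplicity < algebraic multiplicity, so C is not diagonalizable.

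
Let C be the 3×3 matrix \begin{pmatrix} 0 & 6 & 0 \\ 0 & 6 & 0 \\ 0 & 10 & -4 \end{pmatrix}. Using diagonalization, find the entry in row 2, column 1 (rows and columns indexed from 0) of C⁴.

1040

Characteristic polynomial: μ^3 - 2μ^2 - 24μ = μ(μ - 6)(μ + 4), so the eigenvalues are -4, 0, 6.
μ=0: eigenvector (1, 0, 0).
μ=6: eigenvector (1, 1, 1).
μ=-4: eigenvector (0, 0, 1).
P = [[1, 1, 0], [0, 1, 0], [0, 1, 1]], D = diag(0, 6, -4), P⁻¹ = [[1, -1, 0], [0, 1, 0], [0, -1, 1]].
C⁴ = P·diag(0, 1296, 256)·P⁻¹ = [[0, 1296, 0], [0, 1296, 0], [0, 1040, 256]].
The requested entry is 1040.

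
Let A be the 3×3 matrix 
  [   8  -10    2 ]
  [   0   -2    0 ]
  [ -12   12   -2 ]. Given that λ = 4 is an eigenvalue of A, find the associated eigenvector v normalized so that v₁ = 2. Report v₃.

-4

A − 4I = [[4, -10, 2], [0, -6, 0], [-12, 12, -6]].
Solving (A − 4I)v = 0 gives the eigenspace spanned by (2, 0, -4).
With v₁ = 2, v = (2, 0, -4), so v₃ = -4.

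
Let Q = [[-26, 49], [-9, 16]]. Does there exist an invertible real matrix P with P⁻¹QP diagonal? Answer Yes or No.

Characteristic polynomial: p(μ) = μ^2 + 10μ + 25 = (μ + 5)^2.
μ = -5 has algebraic multiplicity 2; rank(Q + 5I) = 1, so geometric multiplicity = 1.
Geometric multiplicity < algebraic multiplicity, so Q is not diagonalizable.

No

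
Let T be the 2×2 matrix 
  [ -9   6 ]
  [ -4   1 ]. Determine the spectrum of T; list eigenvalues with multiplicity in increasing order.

-5, -3

Characteristic polynomial: p(r) = r^2 + 8r + 15 = (r + 3)(r + 5).
Roots (with multiplicity): -5, -3.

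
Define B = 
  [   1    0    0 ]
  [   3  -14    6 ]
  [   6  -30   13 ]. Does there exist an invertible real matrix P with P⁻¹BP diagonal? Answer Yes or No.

Yes

Characteristic polynomial: p(t) = t^3 - 3t + 2 = (t - 1)^2(t + 2).
t = 1 has algebraic multiplicity 2; rank(B − 1I) = 1, so geometric multiplicity = 2.
Every eigenvalue has geometric = algebraic multiplicity, so B is diagonalizable.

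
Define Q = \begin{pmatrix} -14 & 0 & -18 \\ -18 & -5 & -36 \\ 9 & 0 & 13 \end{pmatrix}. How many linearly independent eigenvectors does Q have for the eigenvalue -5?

2

Q + 5I = [[-9, 0, -18], [-18, 0, -36], [9, 0, 18]].
This matrix has rank 1, so its null space has dimension 3 − 1 = 2.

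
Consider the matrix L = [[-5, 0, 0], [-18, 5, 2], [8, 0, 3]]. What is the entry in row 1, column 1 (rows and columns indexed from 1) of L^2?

25

Characteristic polynomial: λ^3 - 3λ^2 - 25λ + 75 = (λ - 5)(λ - 3)(λ + 5), so the eigenvalues are -5, 3, 5.
λ=5: eigenvector (0, 1, 0).
λ=-5: eigenvector (1, 2, -1).
λ=3: eigenvector (0, -1, 1).
P = [[0, 1, 0], [1, 2, -1], [0, -1, 1]], D = diag(5, -5, 3), P⁻¹ = [[-1, 1, 1], [1, 0, 0], [1, 0, 1]].
L² = P·diag(25, 25, 9)·P⁻¹ = [[25, 0, 0], [16, 25, 16], [-16, 0, 9]].
The requested entry is 25.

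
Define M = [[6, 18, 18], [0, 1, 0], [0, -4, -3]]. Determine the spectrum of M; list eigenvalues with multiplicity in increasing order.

-3, 1, 6

Characteristic polynomial: p(λ) = λ^3 - 4λ^2 - 15λ + 18 = (λ - 6)(λ - 1)(λ + 3).
Roots (with multiplicity): -3, 1, 6.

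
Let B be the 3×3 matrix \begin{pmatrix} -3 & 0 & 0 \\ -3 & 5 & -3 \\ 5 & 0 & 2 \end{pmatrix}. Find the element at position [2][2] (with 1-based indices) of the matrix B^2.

25

Characteristic polynomial: r^3 - 4r^2 - 11r + 30 = (r - 5)(r - 2)(r + 3), so the eigenvalues are -3, 2, 5.
r=-3: eigenvector (1, 0, -1).
r=5: eigenvector (0, 1, 0).
r=2: eigenvector (0, 1, 1).
P = [[1, 0, 0], [0, 1, 1], [-1, 0, 1]], D = diag(-3, 5, 2), P⁻¹ = [[1, 0, 0], [-1, 1, -1], [1, 0, 1]].
B² = P·diag(9, 25, 4)·P⁻¹ = [[9, 0, 0], [-21, 25, -21], [-5, 0, 4]].
The requested entry is 25.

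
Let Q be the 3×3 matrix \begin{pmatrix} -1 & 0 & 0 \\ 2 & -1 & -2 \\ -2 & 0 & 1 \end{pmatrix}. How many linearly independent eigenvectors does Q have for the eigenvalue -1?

2

Q + 1I = [[0, 0, 0], [2, 0, -2], [-2, 0, 2]].
This matrix has rank 1, so its null space has dimension 3 − 1 = 2.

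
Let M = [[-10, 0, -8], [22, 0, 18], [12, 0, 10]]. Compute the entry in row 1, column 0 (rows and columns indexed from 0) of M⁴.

-16

Characteristic polynomial: μ^3 - 4μ = μ(μ - 2)(μ + 2), so the eigenvalues are -2, 0, 2.
μ=-2: eigenvector (1, -2, -1).
μ=0: eigenvector (0, 1, 0).
μ=2: eigenvector (-2, 5, 3).
P = [[1, 0, -2], [-2, 1, 5], [-1, 0, 3]], D = diag(-2, 0, 2), P⁻¹ = [[3, 0, 2], [1, 1, -1], [1, 0, 1]].
M⁴ = P·diag(16, 0, 16)·P⁻¹ = [[16, 0, 0], [-16, 0, 16], [0, 0, 16]].
The requested entry is -16.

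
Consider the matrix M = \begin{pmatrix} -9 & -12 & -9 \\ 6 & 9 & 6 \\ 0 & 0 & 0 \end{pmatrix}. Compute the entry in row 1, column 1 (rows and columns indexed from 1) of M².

9

Characteristic polynomial: λ^3 - 9λ = λ(λ - 3)(λ + 3), so the eigenvalues are -3, 0, 3.
λ=3: eigenvector (-1, 1, 0).
λ=-3: eigenvector (2, -1, 0).
λ=0: eigenvector (-1, 0, 1).
P = [[-1, 2, -1], [1, -1, 0], [0, 0, 1]], D = diag(3, -3, 0), P⁻¹ = [[1, 2, 1], [1, 1, 1], [0, 0, 1]].
M² = P·diag(9, 9, 0)·P⁻¹ = [[9, 0, 9], [0, 9, 0], [0, 0, 0]].
The requested entry is 9.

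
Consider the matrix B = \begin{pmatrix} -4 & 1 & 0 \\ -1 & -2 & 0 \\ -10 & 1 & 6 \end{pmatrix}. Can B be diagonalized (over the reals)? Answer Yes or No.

Characteristic polynomial: p(t) = t^3 - 27t - 54 = (t - 6)(t + 3)^2.
t = -3 has algebraic multiplicity 2; rank(B + 3I) = 2, so geometric multiplicity = 1.
Geometric multiplicity < algebraic multiplicity, so B is not diagonalizable.

No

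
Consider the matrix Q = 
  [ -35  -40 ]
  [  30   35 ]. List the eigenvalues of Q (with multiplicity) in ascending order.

Characteristic polynomial: p(r) = r^2 - 25 = (r - 5)(r + 5).
Roots (with multiplicity): -5, 5.

-5, 5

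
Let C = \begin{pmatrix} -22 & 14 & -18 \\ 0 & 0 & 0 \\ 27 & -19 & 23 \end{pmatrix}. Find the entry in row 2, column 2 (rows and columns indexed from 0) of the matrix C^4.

1363

Characteristic polynomial: r^3 - r^2 - 20r = r(r - 5)(r + 4), so the eigenvalues are -4, 0, 5.
r=-4: eigenvector (1, 0, -1).
r=0: eigenvector (-1, 1, 2).
r=5: eigenvector (-2, 0, 3).
P = [[1, -1, -2], [0, 1, 0], [-1, 2, 3]], D = diag(-4, 0, 5), P⁻¹ = [[3, -1, 2], [0, 1, 0], [1, -1, 1]].
C⁴ = P·diag(256, 0, 625)·P⁻¹ = [[-482, 994, -738], [0, 0, 0], [1107, -1619, 1363]].
The requested entry is 1363.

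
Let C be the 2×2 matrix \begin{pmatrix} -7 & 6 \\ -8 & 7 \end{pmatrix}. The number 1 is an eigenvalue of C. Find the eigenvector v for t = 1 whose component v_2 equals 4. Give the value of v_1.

3

C − 1I = [[-8, 6], [-8, 6]].
Solving (C − 1I)v = 0 gives the eigenspace spanned by (3, 4).
With v_2 = 4, v = (3, 4), so v_1 = 3.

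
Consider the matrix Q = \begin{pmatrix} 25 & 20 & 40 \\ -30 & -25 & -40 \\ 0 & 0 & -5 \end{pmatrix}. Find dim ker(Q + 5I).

2

Q + 5I = [[30, 20, 40], [-30, -20, -40], [0, 0, 0]].
This matrix has rank 1, so its null space has dimension 3 − 1 = 2.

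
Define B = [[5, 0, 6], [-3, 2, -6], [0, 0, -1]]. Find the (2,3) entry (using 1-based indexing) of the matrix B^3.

-126

Characteristic polynomial: t^3 - 6t^2 + 3t + 10 = (t - 5)(t - 2)(t + 1), so the eigenvalues are -1, 2, 5.
t=5: eigenvector (1, -1, 0).
t=2: eigenvector (0, 1, 0).
t=-1: eigenvector (-1, 1, 1).
P = [[1, 0, -1], [-1, 1, 1], [0, 0, 1]], D = diag(5, 2, -1), P⁻¹ = [[1, 0, 1], [1, 1, 0], [0, 0, 1]].
B³ = P·diag(125, 8, -1)·P⁻¹ = [[125, 0, 126], [-117, 8, -126], [0, 0, -1]].
The requested entry is -126.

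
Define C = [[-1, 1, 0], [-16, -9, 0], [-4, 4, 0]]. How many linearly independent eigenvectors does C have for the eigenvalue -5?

1

C + 5I = [[4, 1, 0], [-16, -4, 0], [-4, 4, 5]].
This matrix has rank 2, so its null space has dimension 3 − 2 = 1.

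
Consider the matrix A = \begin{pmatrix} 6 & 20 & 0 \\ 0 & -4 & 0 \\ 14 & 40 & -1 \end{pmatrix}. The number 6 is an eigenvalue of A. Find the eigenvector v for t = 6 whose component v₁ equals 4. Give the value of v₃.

8

A − 6I = [[0, 20, 0], [0, -10, 0], [14, 40, -7]].
Solving (A − 6I)v = 0 gives the eigenspace spanned by (4, 0, 8).
With v₁ = 4, v = (4, 0, 8), so v₃ = 8.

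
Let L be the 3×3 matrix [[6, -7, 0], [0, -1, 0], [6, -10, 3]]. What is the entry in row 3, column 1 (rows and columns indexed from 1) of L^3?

Characteristic polynomial: r^3 - 8r^2 + 9r + 18 = (r - 6)(r - 3)(r + 1), so the eigenvalues are -1, 3, 6.
r=-1: eigenvector (1, 1, 1).
r=6: eigenvector (1, 0, 2).
r=3: eigenvector (0, 0, 1).
P = [[1, 1, 0], [1, 0, 0], [1, 2, 1]], D = diag(-1, 6, 3), P⁻¹ = [[0, 1, 0], [1, -1, 0], [-2, 1, 1]].
L³ = P·diag(-1, 216, 27)·P⁻¹ = [[216, -217, 0], [0, -1, 0], [378, -406, 27]].
The requested entry is 378.

378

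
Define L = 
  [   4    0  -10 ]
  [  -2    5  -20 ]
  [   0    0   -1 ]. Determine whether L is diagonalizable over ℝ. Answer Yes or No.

Characteristic polynomial: p(r) = r^3 - 8r^2 + 11r + 20 = (r - 5)(r - 4)(r + 1).
All 3 eigenvalues are distinct, so L is diagonalizable.

Yes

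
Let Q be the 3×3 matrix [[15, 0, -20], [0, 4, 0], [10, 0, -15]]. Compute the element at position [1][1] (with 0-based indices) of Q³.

64

Characteristic polynomial: r^3 - 4r^2 - 25r + 100 = (r - 5)(r - 4)(r + 5), so the eigenvalues are -5, 4, 5.
r=-5: eigenvector (1, 0, 1).
r=4: eigenvector (0, 1, 0).
r=5: eigenvector (-2, 0, -1).
P = [[1, 0, -2], [0, 1, 0], [1, 0, -1]], D = diag(-5, 4, 5), P⁻¹ = [[-1, 0, 2], [0, 1, 0], [-1, 0, 1]].
Q³ = P·diag(-125, 64, 125)·P⁻¹ = [[375, 0, -500], [0, 64, 0], [250, 0, -375]].
The requested entry is 64.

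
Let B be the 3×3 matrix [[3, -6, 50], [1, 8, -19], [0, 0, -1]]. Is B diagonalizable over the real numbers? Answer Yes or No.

Yes

Characteristic polynomial: p(λ) = λ^3 - 10λ^2 + 19λ + 30 = (λ - 6)(λ - 5)(λ + 1).
All 3 eigenvalues are distinct, so B is diagonalizable.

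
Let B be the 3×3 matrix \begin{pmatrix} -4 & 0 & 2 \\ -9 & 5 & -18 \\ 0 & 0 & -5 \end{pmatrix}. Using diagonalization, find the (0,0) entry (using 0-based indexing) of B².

Characteristic polynomial: t^3 + 4t^2 - 25t - 100 = (t - 5)(t + 4)(t + 5), so the eigenvalues are -5, -4, 5.
t=-4: eigenvector (1, 1, 0).
t=5: eigenvector (0, 1, 0).
t=-5: eigenvector (-2, 0, 1).
P = [[1, 0, -2], [1, 1, 0], [0, 0, 1]], D = diag(-4, 5, -5), P⁻¹ = [[1, 0, 2], [-1, 1, -2], [0, 0, 1]].
B² = P·diag(16, 25, 25)·P⁻¹ = [[16, 0, -18], [-9, 25, -18], [0, 0, 25]].
The requested entry is 16.

16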